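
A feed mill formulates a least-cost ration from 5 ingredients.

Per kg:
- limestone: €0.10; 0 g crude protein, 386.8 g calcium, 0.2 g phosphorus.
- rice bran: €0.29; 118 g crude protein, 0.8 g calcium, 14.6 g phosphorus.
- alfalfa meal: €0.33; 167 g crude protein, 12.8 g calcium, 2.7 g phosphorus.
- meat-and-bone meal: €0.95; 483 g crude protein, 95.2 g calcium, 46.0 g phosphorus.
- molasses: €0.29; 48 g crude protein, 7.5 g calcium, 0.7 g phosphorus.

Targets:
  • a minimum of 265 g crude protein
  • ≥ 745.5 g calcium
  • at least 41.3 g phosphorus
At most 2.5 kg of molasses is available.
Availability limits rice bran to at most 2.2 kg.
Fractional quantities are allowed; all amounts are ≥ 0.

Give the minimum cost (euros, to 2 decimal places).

Let x1 = kg of limestone, x2 = kg of rice bran, x3 = kg of alfalfa meal, x4 = kg of meat-and-bone meal, x5 = kg of molasses.
Minimize 0.1x1 + 0.29x2 + 0.33x3 + 0.95x4 + 0.29x5 s.t.:
  118x2 + 167x3 + 483x4 + 48x5 ≥ 265   (crude protein)
  386.8x1 + 0.8x2 + 12.8x3 + 95.2x4 + 7.5x5 ≥ 745.5   (calcium)
  0.2x1 + 14.6x2 + 2.7x3 + 46x4 + 0.7x5 ≥ 41.3   (phosphorus)
  x5 ≤ 2.5
  x2 ≤ 2.2
  x1, x2, x3, x4, x5 ≥ 0.
The minimum-cost mix takes nothing from alfalfa meal, molasses — only limestone, rice bran, meat-and-bone meal. The calcium, phosphorus, the rice bran cap requirements are met with equality.
So limestone = 1.876 kg, rice bran = 2.2 kg, meat-and-bone meal = 0.1914 kg.
Cost = 0.1·1.876 + 0.29·2.2 + 0.95·0.1914 = 1.0074.

€1.01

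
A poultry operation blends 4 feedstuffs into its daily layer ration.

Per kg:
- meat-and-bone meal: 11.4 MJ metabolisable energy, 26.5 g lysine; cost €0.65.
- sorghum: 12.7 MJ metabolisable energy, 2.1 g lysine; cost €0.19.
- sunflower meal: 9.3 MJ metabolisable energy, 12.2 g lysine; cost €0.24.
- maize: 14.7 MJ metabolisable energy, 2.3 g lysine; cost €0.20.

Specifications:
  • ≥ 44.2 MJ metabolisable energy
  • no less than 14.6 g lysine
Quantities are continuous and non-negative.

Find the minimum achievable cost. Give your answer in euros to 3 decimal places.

Let x1 = kg of meat-and-bone meal, x2 = kg of sorghum, x3 = kg of sunflower meal, x4 = kg of maize.
Minimise 0.65x1 + 0.19x2 + 0.24x3 + 0.2x4 subject to:
  11.4x1 + 12.7x2 + 9.3x3 + 14.7x4 ≥ 44.2   (metabolisable energy)
  26.5x1 + 2.1x2 + 12.2x3 + 2.3x4 ≥ 14.6   (lysine)
  x1, x2, x3, x4 ≥ 0.
The minimum-cost mix takes nothing from meat-and-bone meal, sorghum — only sunflower meal, maize. There the metabolisable energy and lysine constraints are tight.
Optimal quantities: sunflower meal = 0.71516 kg, maize = 2.5544 kg.
Hence cost = 0.24·0.71516 + 0.2·2.5544 = €0.68252.

€0.683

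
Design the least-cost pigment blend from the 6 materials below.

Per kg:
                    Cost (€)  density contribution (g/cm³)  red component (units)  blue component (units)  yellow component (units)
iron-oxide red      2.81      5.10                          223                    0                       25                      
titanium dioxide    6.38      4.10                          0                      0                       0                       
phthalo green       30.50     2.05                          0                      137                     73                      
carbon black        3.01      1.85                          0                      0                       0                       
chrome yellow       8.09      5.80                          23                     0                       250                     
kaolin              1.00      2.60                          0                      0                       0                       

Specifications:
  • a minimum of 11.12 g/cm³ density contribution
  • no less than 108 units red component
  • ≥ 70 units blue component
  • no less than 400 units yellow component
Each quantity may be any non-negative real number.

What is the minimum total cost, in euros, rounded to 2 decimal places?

€28.05

Let x1 = kg of iron-oxide red, x2 = kg of titanium dioxide, x3 = kg of phthalo green, x4 = kg of carbon black, x5 = kg of chrome yellow, x6 = kg of kaolin.
min 2.81x1 + 6.38x2 + 30.5x3 + 3.01x4 + 8.09x5 + 1x6 s.t.:
  5.1x1 + 4.1x2 + 2.05x3 + 1.85x4 + 5.8x5 + 2.6x6 ≥ 11.12   (density contribution)
  223x1 + 23x5 ≥ 108   (red component)
  137x3 ≥ 70   (blue component)
  25x1 + 73x3 + 250x5 ≥ 400   (yellow component)
  x1, x2, x3, x4, x5, x6 ≥ 0.
At the optimum only iron-oxide red, phthalo green, chrome yellow, kaolin are positive (titanium dioxide, carbon black = 0). The density contribution, red component, blue component, yellow component requirements are met with equality.
Optimal quantities: iron-oxide red = 0.3382 kg, phthalo green = 0.5109 kg, chrome yellow = 1.417 kg, kaolin = 0.04978 kg.
Cost = 2.81·0.3382 + 30.5·0.5109 + 8.09·1.417 + 1·0.04978 = 28.0461.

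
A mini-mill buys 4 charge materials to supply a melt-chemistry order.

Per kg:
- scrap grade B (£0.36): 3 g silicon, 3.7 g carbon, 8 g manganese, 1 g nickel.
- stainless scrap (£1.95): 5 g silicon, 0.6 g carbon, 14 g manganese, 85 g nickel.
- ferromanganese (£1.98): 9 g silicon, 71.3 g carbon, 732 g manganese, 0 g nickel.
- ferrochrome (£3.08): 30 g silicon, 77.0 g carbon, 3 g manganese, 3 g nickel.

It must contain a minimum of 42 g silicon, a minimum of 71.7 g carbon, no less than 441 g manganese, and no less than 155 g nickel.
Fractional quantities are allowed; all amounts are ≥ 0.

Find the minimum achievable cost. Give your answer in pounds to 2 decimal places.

£7.48

Treat it as an LP. Let x1 = kg of scrap grade B, x2 = kg of stainless scrap, x3 = kg of ferromanganese, x4 = kg of ferrochrome.
min 0.36x1 + 1.95x2 + 1.98x3 + 3.08x4 with:
  3x1 + 5x2 + 9x3 + 30x4 ≥ 42   (silicon)
  3.7x1 + 0.6x2 + 71.3x3 + 77x4 ≥ 71.7   (carbon)
  8x1 + 14x2 + 732x3 + 3x4 ≥ 441   (manganese)
  1x1 + 85x2 + 3x4 ≥ 155   (nickel)
  x1, x2, x3, x4 ≥ 0.
The cheapest feasible vertex uses only stainless scrap, ferromanganese, ferrochrome; scrap grade B is not used. The silicon, manganese, nickel requirements are met with equality.
So stainless scrap = 1.791 kg, ferromanganese = 0.5644 kg, ferrochrome = 0.9322 kg.
Hence cost = 1.95·1.791 + 1.98·0.5644 + 3.08·0.9322 = £7.4811.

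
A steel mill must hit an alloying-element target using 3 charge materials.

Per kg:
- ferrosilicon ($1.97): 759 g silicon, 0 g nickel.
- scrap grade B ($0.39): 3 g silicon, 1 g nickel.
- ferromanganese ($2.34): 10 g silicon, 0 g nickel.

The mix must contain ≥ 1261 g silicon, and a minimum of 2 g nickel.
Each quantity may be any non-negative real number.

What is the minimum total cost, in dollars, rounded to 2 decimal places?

$4.04

This is a linear program. Let x1 = kg of ferrosilicon, x2 = kg of scrap grade B, x3 = kg of ferromanganese.
Minimize 1.97x1 + 0.39x2 + 2.34x3 with:
  759x1 + 3x2 + 10x3 ≥ 1261   (silicon)
  1x2 ≥ 2   (nickel)
  x1, x2, x3 ≥ 0.
At the optimum only ferrosilicon, scrap grade B are positive (ferromanganese = 0). Binding constraints: silicon and nickel.
Solving gives x1 = 1.653, x2 = 2.
Total cost: 1.97·1.653 + 0.39·2 = 4.0364.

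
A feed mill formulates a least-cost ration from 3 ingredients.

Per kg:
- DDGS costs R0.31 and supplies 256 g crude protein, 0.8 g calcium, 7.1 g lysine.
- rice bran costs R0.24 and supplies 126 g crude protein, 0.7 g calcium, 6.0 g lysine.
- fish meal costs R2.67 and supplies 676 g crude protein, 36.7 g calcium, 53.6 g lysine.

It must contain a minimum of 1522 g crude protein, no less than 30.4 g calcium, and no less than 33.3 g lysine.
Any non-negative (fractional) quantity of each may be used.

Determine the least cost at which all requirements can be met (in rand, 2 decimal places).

Let x1 = kg of DDGS, x2 = kg of rice bran, x3 = kg of fish meal.
Minimise 0.31x1 + 0.24x2 + 2.67x3 with:
  256x1 + 126x2 + 676x3 ≥ 1522   (crude protein)
  0.8x1 + 0.7x2 + 36.7x3 ≥ 30.4   (calcium)
  7.1x1 + 6x2 + 53.6x3 ≥ 33.3   (lysine)
  x1, x2, x3 ≥ 0.
The optimal basis is {DDGS, fish meal}; rice bran drops out. Binding constraints: crude protein and calcium.
So DDGS = 3.988 kg, fish meal = 0.7414 kg.
Cost = 0.31·3.988 + 2.67·0.7414 = 3.2158.

R3.22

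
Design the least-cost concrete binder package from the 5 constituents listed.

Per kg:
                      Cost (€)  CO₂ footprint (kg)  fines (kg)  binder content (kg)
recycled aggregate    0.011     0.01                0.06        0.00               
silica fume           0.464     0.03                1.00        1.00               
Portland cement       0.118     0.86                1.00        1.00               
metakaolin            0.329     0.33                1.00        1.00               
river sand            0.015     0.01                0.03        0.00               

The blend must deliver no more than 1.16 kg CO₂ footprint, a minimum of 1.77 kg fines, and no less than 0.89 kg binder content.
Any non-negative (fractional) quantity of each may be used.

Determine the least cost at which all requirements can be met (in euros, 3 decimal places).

This is a linear program. Let x1 = kg of recycled aggregate, x2 = kg of silica fume, x3 = kg of Portland cement, x4 = kg of metakaolin, x5 = kg of river sand.
min 0.011x1 + 0.464x2 + 0.118x3 + 0.329x4 + 0.015x5 s.t.:
  0.01x1 + 0.03x2 + 0.86x3 + 0.33x4 + 0.01x5 ≤ 1.16   (CO₂ footprint)
  0.06x1 + 1x2 + 1x3 + 1x4 + 0.03x5 ≥ 1.77   (fines)
  1x2 + 1x3 + 1x4 ≥ 0.89   (binder content)
  x1, x2, x3, x4, x5 ≥ 0.
The cheapest feasible vertex uses only recycled aggregate, Portland cement; silica fume, metakaolin, river sand are not used. The CO₂ footprint and fines requirements are met with equality.
Solving gives x1 = 8.707, x3 = 1.248.
Cost = 0.011·8.707 + 0.118·1.248 = 0.24304.

€0.243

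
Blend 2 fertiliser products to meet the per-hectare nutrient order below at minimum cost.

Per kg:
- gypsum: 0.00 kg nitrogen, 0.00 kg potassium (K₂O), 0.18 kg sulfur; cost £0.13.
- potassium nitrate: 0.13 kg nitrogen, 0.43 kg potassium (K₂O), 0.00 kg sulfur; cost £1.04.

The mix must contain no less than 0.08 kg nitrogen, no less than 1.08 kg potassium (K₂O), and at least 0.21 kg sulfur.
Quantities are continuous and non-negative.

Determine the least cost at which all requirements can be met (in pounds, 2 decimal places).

£2.76

Let x1 = kg of gypsum, x2 = kg of potassium nitrate.
Minimise 0.13x1 + 1.04x2 subject to:
  0.13x2 ≥ 0.08   (nitrogen)
  0.43x2 ≥ 1.08   (potassium (K₂O))
  0.18x1 ≥ 0.21   (sulfur)
  x1, x2 ≥ 0.
Both inputs are positive at the optimum. Binding constraints: potassium (K₂O) and sulfur.
Optimal quantities: gypsum = 1.167 kg, potassium nitrate = 2.512 kg.
Total cost: 0.13·1.167 + 1.04·2.512 = 2.7642.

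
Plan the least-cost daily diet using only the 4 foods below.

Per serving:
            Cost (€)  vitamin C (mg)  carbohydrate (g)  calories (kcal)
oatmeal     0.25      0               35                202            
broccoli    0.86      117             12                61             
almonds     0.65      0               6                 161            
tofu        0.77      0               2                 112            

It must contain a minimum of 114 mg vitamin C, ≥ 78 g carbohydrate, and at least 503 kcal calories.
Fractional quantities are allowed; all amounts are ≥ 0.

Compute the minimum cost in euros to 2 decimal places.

Let x1 = servings of oatmeal, x2 = servings of broccoli, x3 = servings of almonds, x4 = servings of tofu.
Minimise 0.25x1 + 0.86x2 + 0.65x3 + 0.77x4 subject to:
  117x2 ≥ 114   (vitamin C)
  35x1 + 12x2 + 6x3 + 2x4 ≥ 78   (carbohydrate)
  202x1 + 61x2 + 161x3 + 112x4 ≥ 503   (calories)
  x1, x2, x3, x4 ≥ 0.
The cheapest feasible vertex uses only oatmeal, broccoli; almonds, tofu are not used. There the vitamin C and calories constraints are tight.
So oatmeal = 2.196 servings, broccoli = 0.9744 servings.
Objective = 0.25·2.196 + 0.86·0.9744 = 1.3870.

€1.39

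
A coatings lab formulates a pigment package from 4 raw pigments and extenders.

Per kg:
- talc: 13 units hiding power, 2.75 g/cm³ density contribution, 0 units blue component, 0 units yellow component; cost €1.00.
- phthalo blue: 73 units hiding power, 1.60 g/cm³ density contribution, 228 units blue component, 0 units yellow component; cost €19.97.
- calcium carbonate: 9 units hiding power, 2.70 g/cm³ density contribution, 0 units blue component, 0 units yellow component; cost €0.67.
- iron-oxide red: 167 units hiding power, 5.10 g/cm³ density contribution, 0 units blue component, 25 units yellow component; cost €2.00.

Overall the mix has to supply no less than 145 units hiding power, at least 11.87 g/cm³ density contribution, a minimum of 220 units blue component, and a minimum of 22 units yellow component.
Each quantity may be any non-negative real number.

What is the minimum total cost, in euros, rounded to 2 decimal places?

€22.48

This is a linear program. Let x1 = kg of talc, x2 = kg of phthalo blue, x3 = kg of calcium carbonate, x4 = kg of iron-oxide red.
Minimise 1x1 + 19.97x2 + 0.67x3 + 2x4 with:
  13x1 + 73x2 + 9x3 + 167x4 ≥ 145   (hiding power)
  2.75x1 + 1.6x2 + 2.7x3 + 5.1x4 ≥ 11.87   (density contribution)
  228x2 ≥ 220   (blue component)
  25x4 ≥ 22   (yellow component)
  x1, x2, x3, x4 ≥ 0.
The optimal basis is {phthalo blue, calcium carbonate, iron-oxide red}; talc drops out. There the density contribution, blue component, yellow component constraints are tight.
Optimal quantities: phthalo blue = 0.9649 kg, calcium carbonate = 2.162 kg, iron-oxide red = 0.88 kg.
Cost = 19.97·0.9649 + 0.67·2.162 + 2·0.88 = 22.4776.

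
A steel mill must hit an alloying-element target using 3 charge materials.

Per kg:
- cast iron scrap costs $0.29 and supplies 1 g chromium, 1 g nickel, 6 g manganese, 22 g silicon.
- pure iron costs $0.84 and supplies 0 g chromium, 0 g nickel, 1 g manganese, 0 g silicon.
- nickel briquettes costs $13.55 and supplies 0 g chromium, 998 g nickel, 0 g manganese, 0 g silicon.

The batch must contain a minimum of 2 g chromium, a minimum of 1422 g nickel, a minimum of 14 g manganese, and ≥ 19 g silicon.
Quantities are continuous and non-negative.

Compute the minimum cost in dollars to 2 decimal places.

Let x1 = kg of cast iron scrap, x2 = kg of pure iron, x3 = kg of nickel briquettes.
min 0.29x1 + 0.84x2 + 13.55x3 s.t.:
  1x1 ≥ 2   (chromium)
  1x1 + 998x3 ≥ 1422   (nickel)
  6x1 + 1x2 ≥ 14   (manganese)
  22x1 ≥ 19   (silicon)
  x1, x2, x3 ≥ 0.
The cheapest feasible vertex uses only cast iron scrap, nickel briquettes; pure iron is not used. The nickel and manganese requirements are met with equality.
So cast iron scrap = 2.3333 kg, nickel briquettes = 1.4225 kg.
Objective = 0.29·2.3333 + 13.55·1.4225 = 19.9515.

$19.95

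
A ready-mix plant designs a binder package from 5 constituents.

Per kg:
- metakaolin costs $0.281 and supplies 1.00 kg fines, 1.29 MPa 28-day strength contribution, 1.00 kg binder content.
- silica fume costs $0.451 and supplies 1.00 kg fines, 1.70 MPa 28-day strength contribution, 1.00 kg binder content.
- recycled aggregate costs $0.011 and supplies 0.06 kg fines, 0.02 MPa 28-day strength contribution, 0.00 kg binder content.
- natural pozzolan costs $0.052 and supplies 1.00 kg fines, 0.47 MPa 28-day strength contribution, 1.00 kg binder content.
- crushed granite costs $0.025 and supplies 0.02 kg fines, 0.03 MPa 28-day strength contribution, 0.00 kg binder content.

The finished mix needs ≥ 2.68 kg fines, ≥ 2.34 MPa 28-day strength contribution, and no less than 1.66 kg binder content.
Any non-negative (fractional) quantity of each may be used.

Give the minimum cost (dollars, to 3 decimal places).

$0.259

Set it up as a linear program. Let x1 = kg of metakaolin, x2 = kg of silica fume, x3 = kg of recycled aggregate, x4 = kg of natural pozzolan, x5 = kg of crushed granite.
Minimize 0.281x1 + 0.451x2 + 0.011x3 + 0.052x4 + 0.025x5 s.t.:
  1x1 + 1x2 + 0.06x3 + 1x4 + 0.02x5 ≥ 2.68   (fines)
  1.29x1 + 1.7x2 + 0.02x3 + 0.47x4 + 0.03x5 ≥ 2.34   (28-day strength contribution)
  1x1 + 1x2 + 1x4 ≥ 1.66   (binder content)
  x1, x2, x3, x4, x5 ≥ 0.
The minimum-cost mix takes nothing from metakaolin, silica fume, recycled aggregate, crushed granite — only natural pozzolan. There the 28-day strength contribution constraint is tight.
Solving gives x4 = 4.979.
Cost = 0.052·4.979 = 0.25891.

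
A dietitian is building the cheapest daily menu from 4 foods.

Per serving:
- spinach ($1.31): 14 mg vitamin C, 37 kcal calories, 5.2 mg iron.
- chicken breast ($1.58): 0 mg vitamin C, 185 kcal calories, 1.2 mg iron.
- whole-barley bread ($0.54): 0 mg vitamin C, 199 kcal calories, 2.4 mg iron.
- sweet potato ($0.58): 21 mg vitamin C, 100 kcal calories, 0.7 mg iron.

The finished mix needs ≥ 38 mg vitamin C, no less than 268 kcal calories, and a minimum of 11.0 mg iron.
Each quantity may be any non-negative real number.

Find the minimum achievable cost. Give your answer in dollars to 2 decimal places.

$3.00

Set it up as a linear program. Let x1 = servings of spinach, x2 = servings of chicken breast, x3 = servings of whole-barley bread, x4 = servings of sweet potato.
min 1.31x1 + 1.58x2 + 0.54x3 + 0.58x4 with:
  14x1 + 21x4 ≥ 38   (vitamin C)
  37x1 + 185x2 + 199x3 + 100x4 ≥ 268   (calories)
  5.2x1 + 1.2x2 + 2.4x3 + 0.7x4 ≥ 11   (iron)
  x1, x2, x3, x4 ≥ 0.
The optimal basis is {spinach, whole-barley bread, sweet potato}; chicken breast drops out. Binding constraints: vitamin C, calories, iron.
So spinach = 1.706 servings, whole-barley bread = 0.6917 servings, sweet potato = 0.6724 servings.
Cost = 1.31·1.706 + 0.54·0.6917 + 0.58·0.6724 = 2.9984.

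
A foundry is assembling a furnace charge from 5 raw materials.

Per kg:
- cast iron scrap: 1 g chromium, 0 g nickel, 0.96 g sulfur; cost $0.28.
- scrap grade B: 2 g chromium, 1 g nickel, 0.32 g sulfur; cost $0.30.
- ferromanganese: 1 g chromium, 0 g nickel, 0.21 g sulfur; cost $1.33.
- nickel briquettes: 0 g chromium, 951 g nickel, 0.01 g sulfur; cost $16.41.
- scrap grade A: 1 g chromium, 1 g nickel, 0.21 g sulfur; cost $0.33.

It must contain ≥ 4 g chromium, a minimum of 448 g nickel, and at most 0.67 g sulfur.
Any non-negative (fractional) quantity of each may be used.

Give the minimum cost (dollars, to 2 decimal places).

Let x1 = kg of cast iron scrap, x2 = kg of scrap grade B, x3 = kg of ferromanganese, x4 = kg of nickel briquettes, x5 = kg of scrap grade A.
min 0.28x1 + 0.3x2 + 1.33x3 + 16.41x4 + 0.33x5 subject to:
  1x1 + 2x2 + 1x3 + 1x5 ≥ 4   (chromium)
  1x2 + 951x4 + 1x5 ≥ 448   (nickel)
  0.96x1 + 0.32x2 + 0.21x3 + 0.01x4 + 0.21x5 ≤ 0.67   (sulfur)
  x1, x2, x3, x4, x5 ≥ 0.
The optimal basis is {scrap grade B, nickel briquettes}; cast iron scrap, ferromanganese, scrap grade A drop out. There the chromium and nickel constraints are tight.
Optimal quantities: scrap grade B = 2 kg, nickel briquettes = 0.469 kg.
Cost = 0.3·2 + 16.41·0.469 = 8.2963.

$8.30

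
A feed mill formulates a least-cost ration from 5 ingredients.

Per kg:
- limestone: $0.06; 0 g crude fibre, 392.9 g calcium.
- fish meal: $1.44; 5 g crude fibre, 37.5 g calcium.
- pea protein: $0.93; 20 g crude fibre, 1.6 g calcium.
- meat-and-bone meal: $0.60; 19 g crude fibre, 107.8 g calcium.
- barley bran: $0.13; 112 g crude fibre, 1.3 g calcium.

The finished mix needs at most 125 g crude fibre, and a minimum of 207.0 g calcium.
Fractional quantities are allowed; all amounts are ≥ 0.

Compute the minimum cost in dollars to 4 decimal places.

$0.0316

Treat it as an LP. Let x1 = kg of limestone, x2 = kg of fish meal, x3 = kg of pea protein, x4 = kg of meat-and-bone meal, x5 = kg of barley bran.
Minimise 0.06x1 + 1.44x2 + 0.93x3 + 0.6x4 + 0.13x5 s.t.:
  5x2 + 20x3 + 19x4 + 112x5 ≤ 125   (crude fibre)
  392.9x1 + 37.5x2 + 1.6x3 + 107.8x4 + 1.3x5 ≥ 207   (calcium)
  x1, x2, x3, x4, x5 ≥ 0.
The minimum-cost mix takes nothing from fish meal, pea protein, meat-and-bone meal, barley bran — only limestone. The calcium requirement is met with equality.
So limestone = 0.5269 kg.
Total cost: 0.06·0.5269 = 0.031614.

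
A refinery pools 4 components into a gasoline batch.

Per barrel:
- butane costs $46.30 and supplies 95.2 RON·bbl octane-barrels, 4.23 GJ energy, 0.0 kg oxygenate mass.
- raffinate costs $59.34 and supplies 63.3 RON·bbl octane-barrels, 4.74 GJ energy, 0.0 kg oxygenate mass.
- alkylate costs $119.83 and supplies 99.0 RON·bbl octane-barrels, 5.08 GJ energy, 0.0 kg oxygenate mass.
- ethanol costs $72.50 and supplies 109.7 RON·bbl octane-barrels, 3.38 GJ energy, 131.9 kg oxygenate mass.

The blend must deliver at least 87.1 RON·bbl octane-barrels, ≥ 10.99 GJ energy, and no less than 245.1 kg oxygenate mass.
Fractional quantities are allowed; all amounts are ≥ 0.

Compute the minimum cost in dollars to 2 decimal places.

$186.27

Let x1 = barrels of butane, x2 = barrels of raffinate, x3 = barrels of alkylate, x4 = barrels of ethanol.
Minimise 46.3x1 + 59.34x2 + 119.83x3 + 72.5x4 with:
  95.2x1 + 63.3x2 + 99x3 + 109.7x4 ≥ 87.1   (octane-barrels)
  4.23x1 + 4.74x2 + 5.08x3 + 3.38x4 ≥ 10.99   (energy)
  131.9x4 ≥ 245.1   (oxygenate mass)
  x1, x2, x3, x4 ≥ 0.
The cheapest feasible vertex uses only butane, ethanol; raffinate, alkylate are not used. Binding constraints: energy and oxygenate mass.
That vertex is x1 = 1.1133, x4 = 1.8582.
Hence cost = 46.3·1.1133 + 72.5·1.8582 = $186.2653.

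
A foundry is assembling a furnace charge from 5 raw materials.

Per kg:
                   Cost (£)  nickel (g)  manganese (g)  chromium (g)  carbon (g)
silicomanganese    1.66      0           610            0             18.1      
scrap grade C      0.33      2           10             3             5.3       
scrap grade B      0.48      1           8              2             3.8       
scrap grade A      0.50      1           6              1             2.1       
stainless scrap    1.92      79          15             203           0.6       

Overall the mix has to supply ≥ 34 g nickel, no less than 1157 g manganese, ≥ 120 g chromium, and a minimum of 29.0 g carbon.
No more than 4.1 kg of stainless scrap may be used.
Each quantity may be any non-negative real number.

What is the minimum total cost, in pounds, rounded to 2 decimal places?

£4.26

Set it up as a linear program. Let x1 = kg of silicomanganese, x2 = kg of scrap grade C, x3 = kg of scrap grade B, x4 = kg of scrap grade A, x5 = kg of stainless scrap.
min 1.66x1 + 0.33x2 + 0.48x3 + 0.5x4 + 1.92x5 with:
  2x2 + 1x3 + 1x4 + 79x5 ≥ 34   (nickel)
  610x1 + 10x2 + 8x3 + 6x4 + 15x5 ≥ 1157   (manganese)
  3x2 + 2x3 + 1x4 + 203x5 ≥ 120   (chromium)
  18.1x1 + 5.3x2 + 3.8x3 + 2.1x4 + 0.6x5 ≥ 29   (carbon)
  x5 ≤ 4.1
  x1, x2, x3, x4, x5 ≥ 0.
The optimal basis is {silicomanganese, stainless scrap}; scrap grade C, scrap grade B, scrap grade A drop out. The manganese and chromium requirements are met with equality.
That vertex is x1 = 1.882, x5 = 0.5911.
Hence cost = 1.66·1.882 + 1.92·0.5911 = £4.2590.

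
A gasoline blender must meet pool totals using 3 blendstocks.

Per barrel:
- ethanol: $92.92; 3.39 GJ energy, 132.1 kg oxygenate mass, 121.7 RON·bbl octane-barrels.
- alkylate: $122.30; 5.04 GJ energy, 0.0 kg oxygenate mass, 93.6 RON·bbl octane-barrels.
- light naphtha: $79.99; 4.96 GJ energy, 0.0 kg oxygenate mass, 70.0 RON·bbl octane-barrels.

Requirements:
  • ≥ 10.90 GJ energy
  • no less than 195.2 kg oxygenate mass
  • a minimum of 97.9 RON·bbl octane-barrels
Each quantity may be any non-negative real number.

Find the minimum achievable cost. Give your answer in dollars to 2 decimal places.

Let x1 = barrels of ethanol, x2 = barrels of alkylate, x3 = barrels of light naphtha.
Minimise 92.92x1 + 122.3x2 + 79.99x3 subject to:
  3.39x1 + 5.04x2 + 4.96x3 ≥ 10.9   (energy)
  132.1x1 ≥ 195.2   (oxygenate mass)
  121.7x1 + 93.6x2 + 70x3 ≥ 97.9   (octane-barrels)
  x1, x2, x3 ≥ 0.
The optimal basis is {ethanol, light naphtha}; alkylate drops out. Binding constraints: energy and oxygenate mass.
Solving gives x1 = 1.4777, x3 = 1.1876.
Hence cost = 92.92·1.4777 + 79.99·1.1876 = $232.3040.

$232.30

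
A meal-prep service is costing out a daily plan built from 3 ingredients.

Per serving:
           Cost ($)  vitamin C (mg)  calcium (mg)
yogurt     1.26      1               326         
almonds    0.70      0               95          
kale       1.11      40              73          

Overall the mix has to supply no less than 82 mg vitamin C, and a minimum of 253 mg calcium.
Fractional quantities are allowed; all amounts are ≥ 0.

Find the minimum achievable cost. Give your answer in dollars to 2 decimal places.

Set it up as a linear program. Let x1 = servings of yogurt, x2 = servings of almonds, x3 = servings of kale.
Minimize 1.26x1 + 0.7x2 + 1.11x3 s.t.:
  1x1 + 40x3 ≥ 82   (vitamin C)
  326x1 + 95x2 + 73x3 ≥ 253   (calcium)
  x1, x2, x3 ≥ 0.
The minimum-cost mix takes nothing from almonds — only yogurt, kale. Binding constraints: vitamin C and calcium.
So yogurt = 0.3188 servings, kale = 2.042 servings.
Objective = 1.26·0.3188 + 1.11·2.042 = 2.6683.

$2.67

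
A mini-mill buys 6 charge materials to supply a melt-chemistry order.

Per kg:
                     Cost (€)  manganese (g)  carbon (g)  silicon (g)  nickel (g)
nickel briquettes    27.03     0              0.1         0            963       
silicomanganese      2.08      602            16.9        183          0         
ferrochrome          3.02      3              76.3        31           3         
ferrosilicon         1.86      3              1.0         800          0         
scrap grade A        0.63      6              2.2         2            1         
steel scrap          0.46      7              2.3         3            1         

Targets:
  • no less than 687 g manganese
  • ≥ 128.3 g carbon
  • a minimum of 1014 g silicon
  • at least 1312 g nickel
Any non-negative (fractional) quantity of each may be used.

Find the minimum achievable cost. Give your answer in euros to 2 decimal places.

This is a linear program. Let x1 = kg of nickel briquettes, x2 = kg of silicomanganese, x3 = kg of ferrochrome, x4 = kg of ferrosilicon, x5 = kg of scrap grade A, x6 = kg of steel scrap.
min 27.03x1 + 2.08x2 + 3.02x3 + 1.86x4 + 0.63x5 + 0.46x6 subject to:
  602x2 + 3x3 + 3x4 + 6x5 + 7x6 ≥ 687   (manganese)
  0.1x1 + 16.9x2 + 76.3x3 + 1x4 + 2.2x5 + 2.3x6 ≥ 128.3   (carbon)
  183x2 + 31x3 + 800x4 + 2x5 + 3x6 ≥ 1014   (silicon)
  963x1 + 3x3 + 1x5 + 1x6 ≥ 1312   (nickel)
  x1, x2, x3, x4, x5, x6 ≥ 0.
At the optimum only nickel briquettes, silicomanganese, ferrochrome, ferrosilicon are positive (scrap grade A, steel scrap = 0). There the manganese, carbon, silicon, nickel constraints are tight.
Solving gives x1 = 1.358, x2 = 1.129, x3 = 1.417, x4 = 0.9542.
Cost = 27.03·1.358 + 2.08·1.129 + 3.02·1.417 + 1.86·0.9542 = 45.1092.

€45.11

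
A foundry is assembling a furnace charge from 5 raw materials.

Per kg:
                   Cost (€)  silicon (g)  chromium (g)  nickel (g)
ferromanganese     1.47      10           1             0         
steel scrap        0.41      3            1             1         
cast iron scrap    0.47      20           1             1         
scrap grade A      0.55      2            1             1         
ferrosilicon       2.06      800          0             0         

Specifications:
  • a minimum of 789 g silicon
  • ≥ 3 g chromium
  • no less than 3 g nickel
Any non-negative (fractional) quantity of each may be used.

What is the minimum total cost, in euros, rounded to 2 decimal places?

Let x1 = kg of ferromanganese, x2 = kg of steel scrap, x3 = kg of cast iron scrap, x4 = kg of scrap grade A, x5 = kg of ferrosilicon.
Minimise 1.47x1 + 0.41x2 + 0.47x3 + 0.55x4 + 2.06x5 subject to:
  10x1 + 3x2 + 20x3 + 2x4 + 800x5 ≥ 789   (silicon)
  1x1 + 1x2 + 1x3 + 1x4 ≥ 3   (chromium)
  1x2 + 1x3 + 1x4 ≥ 3   (nickel)
  x1, x2, x3, x4, x5 ≥ 0.
The optimal basis is {steel scrap, ferrosilicon}; ferromanganese, cast iron scrap, scrap grade A drop out. There the silicon, chromium, nickel constraints are tight.
Optimal quantities: steel scrap = 3 kg, ferrosilicon = 0.975 kg.
Hence cost = 0.41·3 + 2.06·0.975 = €3.2385.

€3.24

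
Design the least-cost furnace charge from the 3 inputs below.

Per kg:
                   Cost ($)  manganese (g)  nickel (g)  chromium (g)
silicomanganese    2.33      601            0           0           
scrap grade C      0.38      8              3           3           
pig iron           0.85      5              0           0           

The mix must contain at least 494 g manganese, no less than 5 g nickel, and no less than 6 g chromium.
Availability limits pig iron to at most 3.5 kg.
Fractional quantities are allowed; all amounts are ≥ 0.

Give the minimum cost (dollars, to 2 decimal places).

$2.61

Let x1 = kg of silicomanganese, x2 = kg of scrap grade C, x3 = kg of pig iron.
Minimise 2.33x1 + 0.38x2 + 0.85x3 subject to:
  601x1 + 8x2 + 5x3 ≥ 494   (manganese)
  3x2 ≥ 5   (nickel)
  3x2 ≥ 6   (chromium)
  x3 ≤ 3.5
  x1, x2, x3 ≥ 0.
The minimum-cost mix takes nothing from pig iron — only silicomanganese, scrap grade C. Binding constraints: manganese and chromium.
So silicomanganese = 0.7953 kg, scrap grade C = 2 kg.
Total cost: 2.33·0.7953 + 0.38·2 = 2.6130.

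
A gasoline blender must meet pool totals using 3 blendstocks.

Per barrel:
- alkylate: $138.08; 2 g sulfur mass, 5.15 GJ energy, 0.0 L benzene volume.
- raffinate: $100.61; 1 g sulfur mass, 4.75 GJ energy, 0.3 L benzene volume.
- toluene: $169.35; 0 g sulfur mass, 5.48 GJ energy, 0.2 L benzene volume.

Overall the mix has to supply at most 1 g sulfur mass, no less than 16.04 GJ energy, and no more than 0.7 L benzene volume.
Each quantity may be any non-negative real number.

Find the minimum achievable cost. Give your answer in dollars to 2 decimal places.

Set it up as a linear program. Let x1 = barrels of alkylate, x2 = barrels of raffinate, x3 = barrels of toluene.
Minimize 138.08x1 + 100.61x2 + 169.35x3 with:
  2x1 + 1x2 ≤ 1   (sulfur mass)
  5.15x1 + 4.75x2 + 5.48x3 ≥ 16.04   (energy)
  0.3x2 + 0.2x3 ≤ 0.7   (benzene volume)
  x1, x2, x3 ≥ 0.
All 3 inputs are positive at the optimum. The sulfur mass, energy, benzene volume requirements are met with equality.
That vertex is x1 = 0.0272953, x2 = 0.945409, x3 = 2.08189.
Hence cost = 138.08·0.0272953 + 100.61·0.945409 + 169.35·2.08189 = $451.4546.

$451.45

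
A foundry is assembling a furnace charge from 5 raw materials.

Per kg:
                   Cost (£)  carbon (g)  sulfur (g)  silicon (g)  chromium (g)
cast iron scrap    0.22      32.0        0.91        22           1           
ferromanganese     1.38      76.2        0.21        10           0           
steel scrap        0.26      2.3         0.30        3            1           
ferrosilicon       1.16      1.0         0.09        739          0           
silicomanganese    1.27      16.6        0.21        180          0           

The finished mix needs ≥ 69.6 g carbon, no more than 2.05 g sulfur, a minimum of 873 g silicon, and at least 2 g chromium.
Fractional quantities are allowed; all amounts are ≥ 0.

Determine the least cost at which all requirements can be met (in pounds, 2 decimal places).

Set it up as a linear program. Let x1 = kg of cast iron scrap, x2 = kg of ferromanganese, x3 = kg of steel scrap, x4 = kg of ferrosilicon, x5 = kg of silicomanganese.
Minimise 0.22x1 + 1.38x2 + 0.26x3 + 1.16x4 + 1.27x5 subject to:
  32x1 + 76.2x2 + 2.3x3 + 1x4 + 16.6x5 ≥ 69.6   (carbon)
  0.91x1 + 0.21x2 + 0.3x3 + 0.09x4 + 0.21x5 ≤ 2.05   (sulfur)
  22x1 + 10x2 + 3x3 + 739x4 + 180x5 ≥ 873   (silicon)
  1x1 + 1x3 ≥ 2   (chromium)
  x1, x2, x3, x4, x5 ≥ 0.
The minimum-cost mix takes nothing from ferromanganese, steel scrap, silicomanganese — only cast iron scrap, ferrosilicon. There the carbon and silicon constraints are tight.
So cast iron scrap = 2.14 kg, ferrosilicon = 1.118 kg.
Hence cost = 0.22·2.14 + 1.16·1.118 = £1.7677.

£1.77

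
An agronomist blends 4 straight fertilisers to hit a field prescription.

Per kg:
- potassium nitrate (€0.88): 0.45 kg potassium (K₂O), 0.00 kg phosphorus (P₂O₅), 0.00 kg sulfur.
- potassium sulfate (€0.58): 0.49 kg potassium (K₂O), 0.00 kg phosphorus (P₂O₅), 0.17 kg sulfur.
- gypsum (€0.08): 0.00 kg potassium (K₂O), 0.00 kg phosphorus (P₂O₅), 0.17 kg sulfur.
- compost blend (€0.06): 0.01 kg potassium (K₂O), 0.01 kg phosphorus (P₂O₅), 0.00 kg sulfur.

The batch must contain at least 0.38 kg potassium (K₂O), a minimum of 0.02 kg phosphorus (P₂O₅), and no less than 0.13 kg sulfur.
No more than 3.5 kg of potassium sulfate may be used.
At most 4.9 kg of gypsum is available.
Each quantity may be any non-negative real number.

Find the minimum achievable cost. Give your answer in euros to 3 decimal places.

Let x1 = kg of potassium nitrate, x2 = kg of potassium sulfate, x3 = kg of gypsum, x4 = kg of compost blend.
Minimize 0.88x1 + 0.58x2 + 0.08x3 + 0.06x4 with:
  0.45x1 + 0.49x2 + 0.01x4 ≥ 0.38   (potassium (K₂O))
  0.01x4 ≥ 0.02   (phosphorus (P₂O₅))
  0.17x2 + 0.17x3 ≥ 0.13   (sulfur)
  x2 ≤ 3.5
  x3 ≤ 4.9
  x1, x2, x3, x4 ≥ 0.
At the optimum only potassium sulfate, gypsum, compost blend are positive (potassium nitrate = 0). There the potassium (K₂O), phosphorus (P₂O₅), sulfur constraints are tight.
Solving gives x2 = 0.7347, x3 = 0.03001, x4 = 2.
Total cost: 0.58·0.7347 + 0.08·0.03001 + 0.06·2 = 0.54853.

€0.549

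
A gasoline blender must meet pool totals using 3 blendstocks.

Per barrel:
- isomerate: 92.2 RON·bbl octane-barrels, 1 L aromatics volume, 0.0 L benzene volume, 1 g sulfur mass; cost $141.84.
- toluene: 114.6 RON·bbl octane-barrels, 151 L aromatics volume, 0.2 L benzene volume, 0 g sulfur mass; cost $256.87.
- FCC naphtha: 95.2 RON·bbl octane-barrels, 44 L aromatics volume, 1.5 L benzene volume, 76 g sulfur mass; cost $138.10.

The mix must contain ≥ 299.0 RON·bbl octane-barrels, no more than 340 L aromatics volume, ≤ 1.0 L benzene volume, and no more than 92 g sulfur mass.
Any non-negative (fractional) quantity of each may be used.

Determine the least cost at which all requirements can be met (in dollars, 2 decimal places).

$454.41

Let x1 = barrels of isomerate, x2 = barrels of toluene, x3 = barrels of FCC naphtha.
Minimize 141.84x1 + 256.87x2 + 138.1x3 subject to:
  92.2x1 + 114.6x2 + 95.2x3 ≥ 299   (octane-barrels)
  1x1 + 151x2 + 44x3 ≤ 340   (aromatics volume)
  0.2x2 + 1.5x3 ≤ 1   (benzene volume)
  1x1 + 76x3 ≤ 92   (sulfur mass)
  x1, x2, x3 ≥ 0.
At the optimum only isomerate, FCC naphtha are positive (toluene = 0). The octane-barrels and benzene volume requirements are met with equality.
Optimal quantities: isomerate = 2.5546 barrels, FCC naphtha = 0.66667 barrels.
Total cost: 141.84·2.5546 + 138.1·0.66667 = 454.4116.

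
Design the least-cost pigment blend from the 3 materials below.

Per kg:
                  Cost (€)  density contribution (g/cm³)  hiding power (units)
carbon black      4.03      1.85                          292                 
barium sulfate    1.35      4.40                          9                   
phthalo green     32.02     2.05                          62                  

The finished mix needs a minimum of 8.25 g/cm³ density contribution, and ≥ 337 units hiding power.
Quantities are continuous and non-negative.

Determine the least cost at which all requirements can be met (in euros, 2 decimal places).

Set it up as a linear program. Let x1 = kg of carbon black, x2 = kg of barium sulfate, x3 = kg of phthalo green.
Minimize 4.03x1 + 1.35x2 + 32.02x3 with:
  1.85x1 + 4.4x2 + 2.05x3 ≥ 8.25   (density contribution)
  292x1 + 9x2 + 62x3 ≥ 337   (hiding power)
  x1, x2, x3 ≥ 0.
The minimum-cost mix takes nothing from phthalo green — only carbon black, barium sulfate. The density contribution and hiding power requirements are met with equality.
That vertex is x1 = 1.111, x2 = 1.408.
Cost = 4.03·1.111 + 1.35·1.408 = 6.3781.

€6.38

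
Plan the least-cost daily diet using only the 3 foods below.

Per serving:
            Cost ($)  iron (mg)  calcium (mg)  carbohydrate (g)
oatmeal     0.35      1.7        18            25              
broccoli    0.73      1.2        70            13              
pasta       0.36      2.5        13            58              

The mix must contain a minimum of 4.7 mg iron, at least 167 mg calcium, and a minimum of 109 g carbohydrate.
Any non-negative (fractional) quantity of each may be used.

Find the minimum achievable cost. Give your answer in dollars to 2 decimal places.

$2.06

Let x1 = servings of oatmeal, x2 = servings of broccoli, x3 = servings of pasta.
Minimise 0.35x1 + 0.73x2 + 0.36x3 s.t.:
  1.7x1 + 1.2x2 + 2.5x3 ≥ 4.7   (iron)
  18x1 + 70x2 + 13x3 ≥ 167   (calcium)
  25x1 + 13x2 + 58x3 ≥ 109   (carbohydrate)
  x1, x2, x3 ≥ 0.
The optimal basis is {broccoli, pasta}; oatmeal drops out. There the calcium and carbohydrate constraints are tight.
That vertex is x2 = 2.125, x3 = 1.403.
Total cost: 0.73·2.125 + 0.36·1.403 = 2.0563.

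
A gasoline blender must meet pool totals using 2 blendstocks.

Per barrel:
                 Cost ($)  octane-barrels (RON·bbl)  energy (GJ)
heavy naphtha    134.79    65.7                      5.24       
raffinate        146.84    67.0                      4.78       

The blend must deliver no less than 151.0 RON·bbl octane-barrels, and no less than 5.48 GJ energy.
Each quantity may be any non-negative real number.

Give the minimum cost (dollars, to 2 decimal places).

Set it up as a linear program. Let x1 = barrels of heavy naphtha, x2 = barrels of raffinate.
Minimise 134.79x1 + 146.84x2 with:
  65.7x1 + 67x2 ≥ 151   (octane-barrels)
  5.24x1 + 4.78x2 ≥ 5.48   (energy)
  x1, x2 ≥ 0.
The optimal basis is {heavy naphtha}; raffinate drops out. Binding constraint: octane-barrels.
That vertex is x1 = 2.2983.
Cost = 134.79·2.2983 = 309.7879.

$309.79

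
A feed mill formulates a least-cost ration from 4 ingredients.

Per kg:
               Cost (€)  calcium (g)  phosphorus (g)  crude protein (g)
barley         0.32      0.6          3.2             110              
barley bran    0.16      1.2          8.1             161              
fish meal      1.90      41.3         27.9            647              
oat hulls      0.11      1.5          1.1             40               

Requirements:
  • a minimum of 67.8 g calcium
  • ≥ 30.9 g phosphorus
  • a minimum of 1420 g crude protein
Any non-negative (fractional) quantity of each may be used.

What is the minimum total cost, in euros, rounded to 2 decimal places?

€3.38

Set it up as a linear program. Let x1 = kg of barley, x2 = kg of barley bran, x3 = kg of fish meal, x4 = kg of oat hulls.
Minimise 0.32x1 + 0.16x2 + 1.9x3 + 0.11x4 with:
  0.6x1 + 1.2x2 + 41.3x3 + 1.5x4 ≥ 67.8   (calcium)
  3.2x1 + 8.1x2 + 27.9x3 + 1.1x4 ≥ 30.9   (phosphorus)
  110x1 + 161x2 + 647x3 + 40x4 ≥ 1420   (crude protein)
  x1, x2, x3, x4 ≥ 0.
The cheapest feasible vertex uses only barley bran, fish meal; barley, oat hulls are not used. The calcium and crude protein requirements are met with equality.
So barley bran = 2.517 kg, fish meal = 1.569 kg.
Cost = 0.16·2.517 + 1.9·1.569 = 3.3838.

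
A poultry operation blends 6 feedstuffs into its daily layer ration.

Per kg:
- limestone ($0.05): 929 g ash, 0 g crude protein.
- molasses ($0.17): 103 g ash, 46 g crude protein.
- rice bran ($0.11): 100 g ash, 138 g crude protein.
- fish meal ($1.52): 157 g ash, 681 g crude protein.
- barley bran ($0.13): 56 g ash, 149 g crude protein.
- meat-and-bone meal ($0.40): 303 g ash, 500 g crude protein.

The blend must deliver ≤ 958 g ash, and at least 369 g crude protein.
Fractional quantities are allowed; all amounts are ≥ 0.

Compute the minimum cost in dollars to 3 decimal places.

Treat it as an LP. Let x1 = kg of limestone, x2 = kg of molasses, x3 = kg of rice bran, x4 = kg of fish meal, x5 = kg of barley bran, x6 = kg of meat-and-bone meal.
Minimize 0.05x1 + 0.17x2 + 0.11x3 + 1.52x4 + 0.13x5 + 0.4x6 subject to:
  929x1 + 103x2 + 100x3 + 157x4 + 56x5 + 303x6 ≤ 958   (ash)
  46x2 + 138x3 + 681x4 + 149x5 + 500x6 ≥ 369   (crude protein)
  x1, x2, x3, x4, x5, x6 ≥ 0.
The optimal basis is {rice bran}; limestone, molasses, fish meal, barley bran, meat-and-bone meal drop out. Binding constraint: crude protein.
Optimal quantities: rice bran = 2.674 kg.
Hence cost = 0.11·2.674 = $0.29414.

$0.294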